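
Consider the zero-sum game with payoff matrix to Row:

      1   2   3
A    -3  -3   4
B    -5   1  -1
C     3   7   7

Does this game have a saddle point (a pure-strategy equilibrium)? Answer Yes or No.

Row minima: A → -3, B → -5, C → 3; maximin = 3.
Column maxima: 1 → 3, 2 → 7, 3 → 7; minimax = 3.
maximin = minimax = 3, so a saddle point exists.

Yes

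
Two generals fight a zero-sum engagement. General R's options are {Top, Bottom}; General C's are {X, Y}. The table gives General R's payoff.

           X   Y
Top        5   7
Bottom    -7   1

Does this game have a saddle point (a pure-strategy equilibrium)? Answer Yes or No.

Row minima: Top → 5, Bottom → -7; maximin = 5.
Column maxima: X → 5, Y → 7; minimax = 5.
maximin = minimax = 5, so a saddle point exists.

Yes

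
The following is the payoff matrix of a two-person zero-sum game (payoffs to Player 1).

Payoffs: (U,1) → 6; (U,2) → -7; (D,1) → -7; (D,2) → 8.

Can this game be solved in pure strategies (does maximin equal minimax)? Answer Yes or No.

No

Row minima: U → -7, D → -7; maximin = -7.
Column maxima: 1 → 6, 2 → 8; minimax = 6.
-7 ≠ 6, so no pure-strategy equilibrium exists.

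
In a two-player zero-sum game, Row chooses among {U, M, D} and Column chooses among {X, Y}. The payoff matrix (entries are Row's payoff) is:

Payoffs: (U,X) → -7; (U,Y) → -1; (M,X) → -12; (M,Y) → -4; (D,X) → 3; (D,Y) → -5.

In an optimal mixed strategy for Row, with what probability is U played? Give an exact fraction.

Row minima: U → -7, M → -12, D → -5; maximin = -5.
Column maxima: X → 3, Y → -1; minimax = -1.
-5 ≠ -1, so there is no saddle point; optimal play is mixed.
M is strictly dominated by U, so Row never plays it.
On the remaining 2×2 (U, D vs X, Y):
Let Row play U with probability p. Expected payoff against X: (-7)p + 3(1−p) = −10p + 3; against Y: (-1)p + (-5)(1−p) = 4p − 5.
Setting these equal: −10p + 3 = 4p − 5 ⇒ −14p = -8 ⇒ p = 4/7, and the value is (-10)·(4/7) + 3 = -19/7.
For Column: with q = P(X), equating U's and D's payoffs gives −6q − 1 = 8q − 5 ⇒ q = 2/7.

4/7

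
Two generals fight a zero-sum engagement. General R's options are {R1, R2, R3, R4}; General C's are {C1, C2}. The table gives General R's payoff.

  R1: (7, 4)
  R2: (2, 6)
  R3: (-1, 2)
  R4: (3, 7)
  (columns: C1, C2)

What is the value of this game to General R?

37/7

Row minima: R1 → 4, R2 → 2, R3 → -1, R4 → 3; maximin = 4.
Column maxima: C1 → 7, C2 → 7; minimax = 7.
4 ≠ 7, so there is no saddle point; optimal play is mixed.
R2 is strictly dominated by R4, so General R never plays it.
R3 is strictly dominated by R1, so General R never plays it.
On the remaining 2×2 (R1, R4 vs C1, C2):
Let General R play R1 with probability p. Expected payoff against C1: 7p + 3(1−p) = 4p + 3; against C2: 4p + 7(1−p) = −3p + 7.
Setting these equal: 4p + 3 = −3p + 7 ⇒ 7p = 4 ⇒ p = 4/7, and the value is (4)·(4/7) + 3 = 37/7.
For General C: with q = P(C1), equating R1's and R4's payoffs gives 3q + 4 = −4q + 7 ⇒ q = 3/7.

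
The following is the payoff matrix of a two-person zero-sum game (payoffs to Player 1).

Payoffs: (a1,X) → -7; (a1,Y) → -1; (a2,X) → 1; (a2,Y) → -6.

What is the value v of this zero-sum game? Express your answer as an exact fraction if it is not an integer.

Row minima: a1 → -7, a2 → -6; maximin = -6.
Column maxima: X → 1, Y → -1; minimax = -1.
-6 ≠ -1, so there is no saddle point; optimal play is mixed.
Let Player 1 play a1 with probability p. Expected payoff against X: (-7)p + 1(1−p) = −8p + 1; against Y: (-1)p + (-6)(1−p) = 5p − 6.
Setting these equal: −8p + 1 = 5p − 6 ⇒ −13p = -7 ⇒ p = 7/13, and the value is (-8)·(7/13) + 1 = -43/13.
For Player 2: with q = P(X), equating a1's and a2's payoffs gives −6q − 1 = 7q − 6 ⇒ q = 5/13.

-43/13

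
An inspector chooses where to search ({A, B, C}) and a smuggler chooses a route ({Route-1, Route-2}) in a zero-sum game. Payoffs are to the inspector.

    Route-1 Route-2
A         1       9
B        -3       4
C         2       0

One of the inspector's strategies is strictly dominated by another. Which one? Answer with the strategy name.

A gives a strictly higher payoff than B against every column: 1 > -3, 9 > 4.
So B is strictly dominated and the inspector never plays it.

B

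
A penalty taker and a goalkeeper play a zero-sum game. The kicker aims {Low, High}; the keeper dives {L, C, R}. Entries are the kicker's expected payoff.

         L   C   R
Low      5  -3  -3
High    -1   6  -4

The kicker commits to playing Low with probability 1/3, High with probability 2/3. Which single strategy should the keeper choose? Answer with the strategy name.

If the keeper plays L, the kicker's expected payoff is (1/3)·5 + (2/3)·(-1) = 1.
If the keeper plays C, the kicker's expected payoff is (1/3)·(-3) + (2/3)·6 = 3.
If the keeper plays R, the kicker's expected payoff is (1/3)·(-3) + (2/3)·(-4) = -11/3.
The keeper minimizes the kicker's payoff; the smallest is -11/3, so the best response is R.

R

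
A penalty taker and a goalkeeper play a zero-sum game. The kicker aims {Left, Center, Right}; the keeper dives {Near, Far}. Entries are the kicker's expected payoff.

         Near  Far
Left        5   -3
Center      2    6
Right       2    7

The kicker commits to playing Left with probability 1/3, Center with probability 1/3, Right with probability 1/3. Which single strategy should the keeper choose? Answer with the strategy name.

If the keeper plays Near, the kicker's expected payoff is (1/3)·5 + (1/3)·2 + (1/3)·2 = 3.
If the keeper plays Far, the kicker's expected payoff is (1/3)·(-3) + (1/3)·6 + (1/3)·7 = 10/3.
The keeper minimizes the kicker's payoff; the smallest is 3, so the best response is Near.

Near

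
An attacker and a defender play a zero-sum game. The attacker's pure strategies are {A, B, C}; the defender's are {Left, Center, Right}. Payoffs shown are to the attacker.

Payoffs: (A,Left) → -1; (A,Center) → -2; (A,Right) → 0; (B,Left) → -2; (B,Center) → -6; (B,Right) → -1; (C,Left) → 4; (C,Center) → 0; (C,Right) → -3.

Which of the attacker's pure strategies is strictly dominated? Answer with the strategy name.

B

A gives a strictly higher payoff than B against every column: -1 > -2, -2 > -6, 0 > -1.
So B is strictly dominated and the attacker never plays it.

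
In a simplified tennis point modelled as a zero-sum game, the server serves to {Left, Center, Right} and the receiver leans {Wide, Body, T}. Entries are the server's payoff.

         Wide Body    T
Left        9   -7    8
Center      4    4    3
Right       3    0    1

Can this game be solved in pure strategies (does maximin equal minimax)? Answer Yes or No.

Row minima: Left → -7, Center → 3, Right → 0; maximin = 3.
Column maxima: Wide → 9, Body → 4, T → 8; minimax = 4.
3 ≠ 4, so no pure-strategy equilibrium exists.

No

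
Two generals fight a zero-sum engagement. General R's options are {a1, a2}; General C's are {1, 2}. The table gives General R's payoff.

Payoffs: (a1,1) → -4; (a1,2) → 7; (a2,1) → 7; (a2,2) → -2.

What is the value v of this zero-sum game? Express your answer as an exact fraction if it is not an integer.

41/20

Row minima: a1 → -4, a2 → -2; maximin = -2.
Column maxima: 1 → 7, 2 → 7; minimax = 7.
-2 ≠ 7, so there is no saddle point; optimal play is mixed.
Let General R play a1 with probability p. Expected payoff against 1: (-4)p + 7(1−p) = −11p + 7; against 2: 7p + (-2)(1−p) = 9p − 2.
Setting these equal: −11p + 7 = 9p − 2 ⇒ −20p = -9 ⇒ p = 9/20, and the value is (-11)·(9/20) + 7 = 41/20.
For General C: with q = P(1), equating a1's and a2's payoffs gives −11q + 7 = 9q − 2 ⇒ q = 9/20.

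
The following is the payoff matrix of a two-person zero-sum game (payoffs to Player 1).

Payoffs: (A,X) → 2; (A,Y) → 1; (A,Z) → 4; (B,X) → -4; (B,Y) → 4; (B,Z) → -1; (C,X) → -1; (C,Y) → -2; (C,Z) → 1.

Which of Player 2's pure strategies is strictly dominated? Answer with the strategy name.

Z

X holds Player 1's payoff strictly below Z in every row: 2 < 4, -4 < -1, -1 < 1.
So Z is strictly dominated for Player 2.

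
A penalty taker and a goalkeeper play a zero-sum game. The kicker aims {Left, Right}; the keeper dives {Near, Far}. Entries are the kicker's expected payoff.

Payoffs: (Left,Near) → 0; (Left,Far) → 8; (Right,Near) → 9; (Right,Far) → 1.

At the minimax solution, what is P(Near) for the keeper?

7/16

Row minima: Left → 0, Right → 1; maximin = 1.
Column maxima: Near → 9, Far → 8; minimax = 8.
1 ≠ 8, so there is no saddle point; optimal play is mixed.
Let the kicker play Left with probability p. Expected payoff against Near: 0p + 9(1−p) = −9p + 9; against Far: 8p + 1(1−p) = 7p + 1.
Setting these equal: −9p + 9 = 7p + 1 ⇒ −16p = -8 ⇒ p = 1/2, and the value is (-9)·(1/2) + 9 = 9/2.
For the keeper: with q = P(Near), equating Left's and Right's payoffs gives −8q + 8 = 8q + 1 ⇒ q = 7/16.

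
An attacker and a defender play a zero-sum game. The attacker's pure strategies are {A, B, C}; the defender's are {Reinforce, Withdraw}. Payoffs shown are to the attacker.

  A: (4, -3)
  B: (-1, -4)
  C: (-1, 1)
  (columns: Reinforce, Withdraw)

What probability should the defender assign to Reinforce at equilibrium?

4/9

Row minima: A → -3, B → -4, C → -1; maximin = -1.
Column maxima: Reinforce → 4, Withdraw → 1; minimax = 1.
-1 ≠ 1, so there is no saddle point; optimal play is mixed.
B is strictly dominated by A, so the attacker never plays it.
On the remaining 2×2 (A, C vs Reinforce, Withdraw):
Let the attacker play A with probability p. Expected payoff against Reinforce: 4p + (-1)(1−p) = 5p − 1; against Withdraw: (-3)p + 1(1−p) = −4p + 1.
Setting these equal: 5p − 1 = −4p + 1 ⇒ 9p = 2 ⇒ p = 2/9, and the value is (5)·(2/9) − 1 = 1/9.
For the defender: with q = P(Reinforce), equating A's and C's payoffs gives 7q − 3 = −2q + 1 ⇒ q = 4/9.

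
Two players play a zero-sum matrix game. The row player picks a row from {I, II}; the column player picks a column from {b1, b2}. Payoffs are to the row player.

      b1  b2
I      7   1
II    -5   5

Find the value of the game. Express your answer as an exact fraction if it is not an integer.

Row minima: I → 1, II → -5; maximin = 1.
Column maxima: b1 → 7, b2 → 5; minimax = 5.
1 ≠ 5, so there is no saddle point; optimal play is mixed.
Let the row player play I with probability p. Expected payoff against b1: 7p + (-5)(1−p) = 12p − 5; against b2: 1p + 5(1−p) = −4p + 5.
Setting these equal: 12p − 5 = −4p + 5 ⇒ 16p = 10 ⇒ p = 5/8, and the value is (12)·(5/8) − 5 = 5/2.
For the column player: with q = P(b1), equating I's and II's payoffs gives 6q + 1 = −10q + 5 ⇒ q = 1/4.

5/2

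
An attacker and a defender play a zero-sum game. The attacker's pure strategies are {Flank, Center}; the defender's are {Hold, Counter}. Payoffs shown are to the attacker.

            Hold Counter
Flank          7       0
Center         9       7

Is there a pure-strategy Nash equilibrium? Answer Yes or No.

Yes

Row minima: Flank → 0, Center → 7; maximin = 7.
Column maxima: Hold → 9, Counter → 7; minimax = 7.
maximin = minimax = 7, so a saddle point exists.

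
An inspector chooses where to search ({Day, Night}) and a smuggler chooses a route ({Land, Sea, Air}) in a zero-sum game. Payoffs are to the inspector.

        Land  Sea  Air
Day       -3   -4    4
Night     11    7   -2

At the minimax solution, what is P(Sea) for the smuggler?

Row minima: Day → -4, Night → -2; maximin = -2.
Column maxima: Land → 11, Sea → 7, Air → 4; minimax = 4.
-2 ≠ 4, so there is no saddle point; optimal play is mixed.
Land is strictly dominated by Sea (it gives the inspector strictly more in every row), so the smuggler never plays it.
On the remaining 2×2 (Day, Night vs Sea, Air):
Let the inspector play Day with probability p. Expected payoff against Sea: (-4)p + 7(1−p) = −11p + 7; against Air: 4p + (-2)(1−p) = 6p − 2.
Setting these equal: −11p + 7 = 6p − 2 ⇒ −17p = -9 ⇒ p = 9/17, and the value is (-11)·(9/17) + 7 = 20/17.
For the smuggler: with q = P(Sea), equating Day's and Night's payoffs gives −8q + 4 = 9q − 2 ⇒ q = 6/17.

6/17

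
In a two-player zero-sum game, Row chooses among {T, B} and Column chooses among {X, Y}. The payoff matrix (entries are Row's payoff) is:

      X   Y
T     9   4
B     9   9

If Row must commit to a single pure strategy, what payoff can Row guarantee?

9

Row minima: T → 4, B → 9.
The best of these is 9.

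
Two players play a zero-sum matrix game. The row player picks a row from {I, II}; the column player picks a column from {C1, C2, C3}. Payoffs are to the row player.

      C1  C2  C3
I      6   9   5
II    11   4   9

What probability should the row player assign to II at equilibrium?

Row minima: I → 5, II → 4; maximin = 5.
Column maxima: C1 → 11, C2 → 9, C3 → 9; minimax = 9.
5 ≠ 9, so there is no saddle point; optimal play is mixed.
C1 is strictly dominated by C3 (it gives the row player strictly more in every row), so the column player never plays it.
On the remaining 2×2 (I, II vs C2, C3):
Let the row player play I with probability p. Expected payoff against C2: 9p + 4(1−p) = 5p + 4; against C3: 5p + 9(1−p) = −4p + 9.
Setting these equal: 5p + 4 = −4p + 9 ⇒ 9p = 5 ⇒ p = 5/9, and the value is (5)·(5/9) + 4 = 61/9.
For the column player: with q = P(C2), equating I's and II's payoffs gives 4q + 5 = −5q + 9 ⇒ q = 4/9.

4/9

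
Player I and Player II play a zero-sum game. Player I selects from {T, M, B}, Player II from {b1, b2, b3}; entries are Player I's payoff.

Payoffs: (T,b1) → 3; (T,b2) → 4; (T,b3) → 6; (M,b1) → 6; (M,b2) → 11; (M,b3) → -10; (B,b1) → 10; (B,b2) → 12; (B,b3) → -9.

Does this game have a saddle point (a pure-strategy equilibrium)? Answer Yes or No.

No

Row minima: T → 3, M → -10, B → -9; maximin = 3.
Column maxima: b1 → 10, b2 → 12, b3 → 6; minimax = 6.
3 ≠ 6, so no pure-strategy equilibrium exists.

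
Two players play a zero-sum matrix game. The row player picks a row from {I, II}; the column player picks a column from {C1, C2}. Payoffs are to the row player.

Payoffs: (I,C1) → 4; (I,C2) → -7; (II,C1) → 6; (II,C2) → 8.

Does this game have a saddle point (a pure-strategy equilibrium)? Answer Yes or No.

Row minima: I → -7, II → 6; maximin = 6.
Column maxima: C1 → 6, C2 → 8; minimax = 6.
maximin = minimax = 6, so a saddle point exists.

Yes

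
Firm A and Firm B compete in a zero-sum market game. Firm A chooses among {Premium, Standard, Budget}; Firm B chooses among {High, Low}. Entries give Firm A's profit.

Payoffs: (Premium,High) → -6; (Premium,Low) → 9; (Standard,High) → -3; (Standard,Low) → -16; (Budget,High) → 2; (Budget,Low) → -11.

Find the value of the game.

Row minima: Premium → -6, Standard → -16, Budget → -11; maximin = -6.
Column maxima: High → 2, Low → 9; minimax = 2.
-6 ≠ 2, so there is no saddle point; optimal play is mixed.
Standard is strictly dominated by Budget, so Firm A never plays it.
On the remaining 2×2 (Premium, Budget vs High, Low):
Let Firm A play Premium with probability p. Expected payoff against High: (-6)p + 2(1−p) = −8p + 2; against Low: 9p + (-11)(1−p) = 20p − 11.
Setting these equal: −8p + 2 = 20p − 11 ⇒ −28p = -13 ⇒ p = 13/28, and the value is (-8)·(13/28) + 2 = -12/7.
For Firm B: with q = P(High), equating Premium's and Budget's payoffs gives −15q + 9 = 13q − 11 ⇒ q = 5/7.

-12/7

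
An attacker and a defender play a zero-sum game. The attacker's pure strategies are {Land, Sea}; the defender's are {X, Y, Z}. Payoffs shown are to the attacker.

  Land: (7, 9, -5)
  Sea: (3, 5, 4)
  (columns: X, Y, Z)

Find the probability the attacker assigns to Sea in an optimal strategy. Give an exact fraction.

12/13

Row minima: Land → -5, Sea → 3; maximin = 3.
Column maxima: X → 7, Y → 9, Z → 4; minimax = 4.
3 ≠ 4, so there is no saddle point; optimal play is mixed.
Y is strictly dominated by X (it gives the attacker strictly more in every row), so the defender never plays it.
On the remaining 2×2 (Land, Sea vs X, Z):
Let the attacker play Land with probability p. Expected payoff against X: 7p + 3(1−p) = 4p + 3; against Z: (-5)p + 4(1−p) = −9p + 4.
Setting these equal: 4p + 3 = −9p + 4 ⇒ 13p = 1 ⇒ p = 1/13, and the value is (4)·(1/13) + 3 = 43/13.
For the defender: with q = P(X), equating Land's and Sea's payoffs gives 12q − 5 = −q + 4 ⇒ q = 9/13.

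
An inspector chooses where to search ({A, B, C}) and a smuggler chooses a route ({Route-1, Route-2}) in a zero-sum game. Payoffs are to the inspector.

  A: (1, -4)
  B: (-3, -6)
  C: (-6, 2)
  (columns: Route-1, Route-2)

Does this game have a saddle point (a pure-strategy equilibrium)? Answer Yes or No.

No

Row minima: A → -4, B → -6, C → -6; maximin = -4.
Column maxima: Route-1 → 1, Route-2 → 2; minimax = 1.
-4 ≠ 1, so no pure-strategy equilibrium exists.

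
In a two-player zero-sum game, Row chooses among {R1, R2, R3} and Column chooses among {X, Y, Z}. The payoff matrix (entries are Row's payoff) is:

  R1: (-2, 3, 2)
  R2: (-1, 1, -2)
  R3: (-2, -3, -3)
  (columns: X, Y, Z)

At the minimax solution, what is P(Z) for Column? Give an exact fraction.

Row minima: R1 → -2, R2 → -2, R3 → -3; maximin = -2.
Column maxima: X → -1, Y → 3, Z → 2; minimax = -1.
-2 ≠ -1, so there is no saddle point; optimal play is mixed.
R3 is strictly dominated by R2, so Row never plays it.
With R3 eliminated, Y is strictly dominated by X (it gives Row strictly more in every remaining row), so Column never plays it.
On the remaining 2×2 (R1, R2 vs X, Z):
Let Row play R1 with probability p. Expected payoff against X: (-2)p + (-1)(1−p) = −p − 1; against Z: 2p + (-2)(1−p) = 4p − 2.
Setting these equal: −p − 1 = 4p − 2 ⇒ −5p = -1 ⇒ p = 1/5, and the value is (-1)·(1/5) − 1 = -6/5.
For Column: with q = P(X), equating R1's and R2's payoffs gives −4q + 2 = q − 2 ⇒ q = 4/5.

1/5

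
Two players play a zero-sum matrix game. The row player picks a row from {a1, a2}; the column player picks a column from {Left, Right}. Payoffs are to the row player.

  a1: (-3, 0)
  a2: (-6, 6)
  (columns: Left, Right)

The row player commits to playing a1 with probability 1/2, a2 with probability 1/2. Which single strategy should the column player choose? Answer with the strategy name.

If the column player plays Left, the row player's expected payoff is (1/2)·(-3) + (1/2)·(-6) = -9/2.
If the column player plays Right, the row player's expected payoff is (1/2)·0 + (1/2)·6 = 3.
The column player minimizes the row player's payoff; the smallest is -9/2, so the best response is Left.

Left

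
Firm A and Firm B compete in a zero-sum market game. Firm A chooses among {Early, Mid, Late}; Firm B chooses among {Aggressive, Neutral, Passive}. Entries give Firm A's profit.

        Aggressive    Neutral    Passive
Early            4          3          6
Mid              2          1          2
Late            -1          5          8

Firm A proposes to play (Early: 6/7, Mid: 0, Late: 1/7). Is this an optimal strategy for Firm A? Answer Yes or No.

Yes

Against Aggressive this mix gives (6/7)·4 + (1/7)·(-1) = 23/7.
Against Neutral this mix gives (6/7)·3 + (1/7)·5 = 23/7.
Against Passive this mix gives (6/7)·6 + (1/7)·8 = 44/7.
All of Firm B's active replies (Aggressive, Neutral) yield 23/7, and no column does worse for Firm A. The mix makes Firm B indifferent and guarantees 23/7, so it is optimal.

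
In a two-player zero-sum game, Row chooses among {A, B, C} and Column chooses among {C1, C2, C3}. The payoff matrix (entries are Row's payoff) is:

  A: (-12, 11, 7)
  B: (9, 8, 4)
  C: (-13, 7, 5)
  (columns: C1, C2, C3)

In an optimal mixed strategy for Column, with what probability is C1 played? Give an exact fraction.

1/8

Row minima: A → -12, B → 4, C → -13; maximin = 4.
Column maxima: C1 → 9, C2 → 11, C3 → 7; minimax = 7.
4 ≠ 7, so there is no saddle point; optimal play is mixed.
C is strictly dominated by A, so Row never plays it.
C2 is strictly dominated by C3 (it gives Row strictly more in every row), so Column never plays it.
On the remaining 2×2 (A, B vs C1, C3):
Let Row play A with probability p. Expected payoff against C1: (-12)p + 9(1−p) = −21p + 9; against C3: 7p + 4(1−p) = 3p + 4.
Setting these equal: −21p + 9 = 3p + 4 ⇒ −24p = -5 ⇒ p = 5/24, and the value is (-21)·(5/24) + 9 = 37/8.
For Column: with q = P(C1), equating A's and B's payoffs gives −19q + 7 = 5q + 4 ⇒ q = 1/8.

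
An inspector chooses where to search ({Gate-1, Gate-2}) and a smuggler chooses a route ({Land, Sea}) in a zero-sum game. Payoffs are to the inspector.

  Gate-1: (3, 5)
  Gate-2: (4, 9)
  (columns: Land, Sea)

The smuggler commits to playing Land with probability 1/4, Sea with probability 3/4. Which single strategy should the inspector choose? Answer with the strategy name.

Gate-2

Expected payoff of Gate-1: (1/4)·3 + (3/4)·5 = 9/2.
Expected payoff of Gate-2: (1/4)·4 + (3/4)·9 = 31/4.
The largest is 31/4, so the inspector's best response is Gate-2.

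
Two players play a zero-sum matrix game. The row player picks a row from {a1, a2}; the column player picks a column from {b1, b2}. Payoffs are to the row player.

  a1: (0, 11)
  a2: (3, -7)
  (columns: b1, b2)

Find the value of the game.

Row minima: a1 → 0, a2 → -7; maximin = 0.
Column maxima: b1 → 3, b2 → 11; minimax = 3.
0 ≠ 3, so there is no saddle point; optimal play is mixed.
Let the row player play a1 with probability p. Expected payoff against b1: 0p + 3(1−p) = −3p + 3; against b2: 11p + (-7)(1−p) = 18p − 7.
Setting these equal: −3p + 3 = 18p − 7 ⇒ −21p = -10 ⇒ p = 10/21, and the value is (-3)·(10/21) + 3 = 11/7.
For the column player: with q = P(b1), equating a1's and a2's payoffs gives −11q + 11 = 10q − 7 ⇒ q = 6/7.

11/7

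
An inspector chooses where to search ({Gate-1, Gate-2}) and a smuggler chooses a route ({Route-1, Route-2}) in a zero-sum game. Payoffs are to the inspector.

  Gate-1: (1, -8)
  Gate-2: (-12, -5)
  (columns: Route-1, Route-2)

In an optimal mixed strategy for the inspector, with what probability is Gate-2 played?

Row minima: Gate-1 → -8, Gate-2 → -12; maximin = -8.
Column maxima: Route-1 → 1, Route-2 → -5; minimax = -5.
-8 ≠ -5, so there is no saddle point; optimal play is mixed.
Let the inspector play Gate-1 with probability p. Expected payoff against Route-1: 1p + (-12)(1−p) = 13p − 12; against Route-2: (-8)p + (-5)(1−p) = −3p − 5.
Setting these equal: 13p − 12 = −3p − 5 ⇒ 16p = 7 ⇒ p = 7/16, and the value is (13)·(7/16) − 12 = -101/16.
For the smuggler: with q = P(Route-1), equating Gate-1's and Gate-2's payoffs gives 9q − 8 = −7q − 5 ⇒ q = 3/16.

9/16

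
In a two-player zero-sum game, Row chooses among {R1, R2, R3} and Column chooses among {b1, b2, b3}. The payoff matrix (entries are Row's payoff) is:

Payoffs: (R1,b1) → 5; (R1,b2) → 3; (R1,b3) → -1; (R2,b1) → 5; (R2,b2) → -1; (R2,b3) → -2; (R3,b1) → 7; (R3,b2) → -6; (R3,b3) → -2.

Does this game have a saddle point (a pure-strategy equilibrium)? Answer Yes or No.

Yes

Row minima: R1 → -1, R2 → -2, R3 → -6; maximin = -1.
Column maxima: b1 → 7, b2 → 3, b3 → -1; minimax = -1.
maximin = minimax = -1, so a saddle point exists.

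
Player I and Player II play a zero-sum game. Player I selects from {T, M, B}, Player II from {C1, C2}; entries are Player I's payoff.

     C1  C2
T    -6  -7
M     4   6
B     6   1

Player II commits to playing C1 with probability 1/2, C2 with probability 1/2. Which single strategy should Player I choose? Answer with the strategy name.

Expected payoff of T: (1/2)·(-6) + (1/2)·(-7) = -13/2.
Expected payoff of M: (1/2)·4 + (1/2)·6 = 5.
Expected payoff of B: (1/2)·6 + (1/2)·1 = 7/2.
The largest is 5, so Player I's best response is M.

M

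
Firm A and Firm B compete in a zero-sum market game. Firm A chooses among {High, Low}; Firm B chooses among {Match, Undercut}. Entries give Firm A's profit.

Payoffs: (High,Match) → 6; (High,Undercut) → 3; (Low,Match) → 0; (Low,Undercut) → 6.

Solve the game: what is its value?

Row minima: High → 3, Low → 0; maximin = 3.
Column maxima: Match → 6, Undercut → 6; minimax = 6.
3 ≠ 6, so there is no saddle point; optimal play is mixed.
Let Firm A play High with probability p. Expected payoff against Match: 6p + 0(1−p) = 6p; against Undercut: 3p + 6(1−p) = −3p + 6.
Setting these equal: 6p = −3p + 6 ⇒ 9p = 6 ⇒ p = 2/3, and the value is (6)·(2/3) = 4.
For Firm B: with q = P(Match), equating High's and Low's payoffs gives 3q + 3 = −6q + 6 ⇒ q = 1/3.

4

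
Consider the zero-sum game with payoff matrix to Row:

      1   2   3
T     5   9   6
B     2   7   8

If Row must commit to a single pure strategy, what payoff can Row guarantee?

5

Row minima: T → 5, B → 2.
The best of these is 5.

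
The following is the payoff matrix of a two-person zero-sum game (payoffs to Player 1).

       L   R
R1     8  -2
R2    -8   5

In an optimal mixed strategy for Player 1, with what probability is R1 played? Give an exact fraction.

13/23

Row minima: R1 → -2, R2 → -8; maximin = -2.
Column maxima: L → 8, R → 5; minimax = 5.
-2 ≠ 5, so there is no saddle point; optimal play is mixed.
Let Player 1 play R1 with probability p. Expected payoff against L: 8p + (-8)(1−p) = 16p − 8; against R: (-2)p + 5(1−p) = −7p + 5.
Setting these equal: 16p − 8 = −7p + 5 ⇒ 23p = 13 ⇒ p = 13/23, and the value is (16)·(13/23) − 8 = 24/23.
For Player 2: with q = P(L), equating R1's and R2's payoffs gives 10q − 2 = −13q + 5 ⇒ q = 7/23.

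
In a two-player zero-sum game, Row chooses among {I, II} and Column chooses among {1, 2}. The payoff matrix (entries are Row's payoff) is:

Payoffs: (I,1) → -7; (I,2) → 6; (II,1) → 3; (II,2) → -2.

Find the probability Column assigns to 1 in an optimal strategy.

Row minima: I → -7, II → -2; maximin = -2.
Column maxima: 1 → 3, 2 → 6; minimax = 3.
-2 ≠ 3, so there is no saddle point; optimal play is mixed.
Let Row play I with probability p. Expected payoff against 1: (-7)p + 3(1−p) = −10p + 3; against 2: 6p + (-2)(1−p) = 8p − 2.
Setting these equal: −10p + 3 = 8p − 2 ⇒ −18p = -5 ⇒ p = 5/18, and the value is (-10)·(5/18) + 3 = 2/9.
For Column: with q = P(1), equating I's and II's payoffs gives −13q + 6 = 5q − 2 ⇒ q = 4/9.

4/9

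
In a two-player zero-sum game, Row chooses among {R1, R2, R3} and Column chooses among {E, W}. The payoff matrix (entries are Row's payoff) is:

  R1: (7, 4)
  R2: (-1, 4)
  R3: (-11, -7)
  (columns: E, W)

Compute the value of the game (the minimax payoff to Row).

Row minima: R1 → 4, R2 → -1, R3 → -11; maximin = 4.
Column maxima: E → 7, W → 4; minimax = 4.
Since maximin = minimax = 4, there is a saddle point and the value is 4.

4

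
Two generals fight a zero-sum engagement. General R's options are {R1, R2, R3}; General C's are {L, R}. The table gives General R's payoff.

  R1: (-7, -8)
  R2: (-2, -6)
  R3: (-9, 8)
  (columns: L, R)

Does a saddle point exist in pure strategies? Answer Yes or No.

Row minima: R1 → -8, R2 → -6, R3 → -9; maximin = -6.
Column maxima: L → -2, R → 8; minimax = -2.
-6 ≠ -2, so no pure-strategy equilibrium exists.

No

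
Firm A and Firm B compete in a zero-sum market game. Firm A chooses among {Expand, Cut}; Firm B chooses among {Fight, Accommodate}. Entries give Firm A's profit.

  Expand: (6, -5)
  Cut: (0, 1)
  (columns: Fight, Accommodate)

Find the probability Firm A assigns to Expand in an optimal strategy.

Row minima: Expand → -5, Cut → 0; maximin = 0.
Column maxima: Fight → 6, Accommodate → 1; minimax = 1.
0 ≠ 1, so there is no saddle point; optimal play is mixed.
Let Firm A play Expand with probability p. Expected payoff against Fight: 6p + 0(1−p) = 6p; against Accommodate: (-5)p + 1(1−p) = −6p + 1.
Setting these equal: 6p = −6p + 1 ⇒ 12p = 1 ⇒ p = 1/12, and the value is (6)·(1/12) = 1/2.
For Firm B: with q = P(Fight), equating Expand's and Cut's payoffs gives 11q − 5 = −q + 1 ⇒ q = 1/2.

1/12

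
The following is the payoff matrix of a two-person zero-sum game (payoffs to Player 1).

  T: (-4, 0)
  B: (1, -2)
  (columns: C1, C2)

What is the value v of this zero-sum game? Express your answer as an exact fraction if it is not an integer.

Row minima: T → -4, B → -2; maximin = -2.
Column maxima: C1 → 1, C2 → 0; minimax = 0.
-2 ≠ 0, so there is no saddle point; optimal play is mixed.
Let Player 1 play T with probability p. Expected payoff against C1: (-4)p + 1(1−p) = −5p + 1; against C2: 0p + (-2)(1−p) = 2p − 2.
Setting these equal: −5p + 1 = 2p − 2 ⇒ −7p = -3 ⇒ p = 3/7, and the value is (-5)·(3/7) + 1 = -8/7.
For Player 2: with q = P(C1), equating T's and B's payoffs gives −4q = 3q − 2 ⇒ q = 2/7.

-8/7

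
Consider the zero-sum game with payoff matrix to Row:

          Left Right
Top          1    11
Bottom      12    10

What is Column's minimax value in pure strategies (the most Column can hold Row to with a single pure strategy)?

11

Column maxima: Left → 12, Right → 11.
The smallest of these is 11.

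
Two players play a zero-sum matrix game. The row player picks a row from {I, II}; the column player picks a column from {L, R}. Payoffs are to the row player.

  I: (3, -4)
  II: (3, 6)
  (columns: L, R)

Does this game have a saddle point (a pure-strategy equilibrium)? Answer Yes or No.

Yes

Row minima: I → -4, II → 3; maximin = 3.
Column maxima: L → 3, R → 6; minimax = 3.
maximin = minimax = 3, so a saddle point exists.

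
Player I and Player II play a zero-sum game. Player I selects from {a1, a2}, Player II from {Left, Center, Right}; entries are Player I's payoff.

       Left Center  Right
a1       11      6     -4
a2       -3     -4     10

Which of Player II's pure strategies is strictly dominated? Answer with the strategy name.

Left

Center holds Player I's payoff strictly below Left in every row: 6 < 11, -4 < -3.
So Left is strictly dominated for Player II.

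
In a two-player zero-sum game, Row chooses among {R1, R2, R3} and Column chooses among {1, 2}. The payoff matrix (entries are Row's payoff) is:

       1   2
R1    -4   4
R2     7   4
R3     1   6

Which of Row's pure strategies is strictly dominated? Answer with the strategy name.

R3 gives a strictly higher payoff than R1 against every column: 1 > -4, 6 > 4.
So R1 is strictly dominated and Row never plays it.

R1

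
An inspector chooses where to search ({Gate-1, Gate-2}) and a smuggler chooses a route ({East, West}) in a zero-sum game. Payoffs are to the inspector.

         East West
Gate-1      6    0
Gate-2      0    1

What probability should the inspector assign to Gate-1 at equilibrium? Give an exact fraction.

1/7

Row minima: Gate-1 → 0, Gate-2 → 0; maximin = 0.
Column maxima: East → 6, West → 1; minimax = 1.
0 ≠ 1, so there is no saddle point; optimal play is mixed.
Let the inspector play Gate-1 with probability p. Expected payoff against East: 6p + 0(1−p) = 6p; against West: 0p + 1(1−p) = −p + 1.
Setting these equal: 6p = −p + 1 ⇒ 7p = 1 ⇒ p = 1/7, and the value is (6)·(1/7) = 6/7.
For the smuggler: with q = P(East), equating Gate-1's and Gate-2's payoffs gives 6q = −q + 1 ⇒ q = 1/7.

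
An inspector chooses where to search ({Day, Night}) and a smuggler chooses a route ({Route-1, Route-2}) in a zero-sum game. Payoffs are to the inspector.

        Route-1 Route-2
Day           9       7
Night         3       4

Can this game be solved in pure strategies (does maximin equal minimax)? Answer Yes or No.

Row minima: Day → 7, Night → 3; maximin = 7.
Column maxima: Route-1 → 9, Route-2 → 7; minimax = 7.
maximin = minimax = 7, so a saddle point exists.

Yes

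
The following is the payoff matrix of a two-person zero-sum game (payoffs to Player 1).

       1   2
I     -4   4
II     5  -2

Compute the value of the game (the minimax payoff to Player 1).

4/5

Row minima: I → -4, II → -2; maximin = -2.
Column maxima: 1 → 5, 2 → 4; minimax = 4.
-2 ≠ 4, so there is no saddle point; optimal play is mixed.
Let Player 1 play I with probability p. Expected payoff against 1: (-4)p + 5(1−p) = −9p + 5; against 2: 4p + (-2)(1−p) = 6p − 2.
Setting these equal: −9p + 5 = 6p − 2 ⇒ −15p = -7 ⇒ p = 7/15, and the value is (-9)·(7/15) + 5 = 4/5.
For Player 2: with q = P(1), equating I's and II's payoffs gives −8q + 4 = 7q − 2 ⇒ q = 2/5.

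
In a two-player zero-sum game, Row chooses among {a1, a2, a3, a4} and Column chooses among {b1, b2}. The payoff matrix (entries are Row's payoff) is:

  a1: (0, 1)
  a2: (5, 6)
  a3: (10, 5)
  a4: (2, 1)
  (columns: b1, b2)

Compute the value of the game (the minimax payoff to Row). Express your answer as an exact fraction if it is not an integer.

35/6

Row minima: a1 → 0, a2 → 5, a3 → 5, a4 → 1; maximin = 5.
Column maxima: b1 → 10, b2 → 6; minimax = 6.
5 ≠ 6, so there is no saddle point; optimal play is mixed.
a1 is strictly dominated by a2, so Row never plays it.
a4 is strictly dominated by a2, so Row never plays it.
On the remaining 2×2 (a2, a3 vs b1, b2):
Let Row play a2 with probability p. Expected payoff against b1: 5p + 10(1−p) = −5p + 10; against b2: 6p + 5(1−p) = p + 5.
Setting these equal: −5p + 10 = p + 5 ⇒ −6p = -5 ⇒ p = 5/6, and the value is (-5)·(5/6) + 10 = 35/6.
For Column: with q = P(b1), equating a2's and a3's payoffs gives −q + 6 = 5q + 5 ⇒ q = 1/6.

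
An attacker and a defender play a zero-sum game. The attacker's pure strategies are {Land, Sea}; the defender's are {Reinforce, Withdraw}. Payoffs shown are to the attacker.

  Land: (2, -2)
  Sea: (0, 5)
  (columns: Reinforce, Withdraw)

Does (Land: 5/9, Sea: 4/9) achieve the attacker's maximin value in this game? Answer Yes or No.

Yes

Against Reinforce this mix gives (5/9)·2 + (4/9)·0 = 10/9.
Against Withdraw this mix gives (5/9)·(-2) + (4/9)·5 = 10/9.
All of the defender's active replies (Reinforce, Withdraw) yield 10/9, and no column does worse for the attacker. The mix makes the defender indifferent and guarantees 10/9, so it is optimal.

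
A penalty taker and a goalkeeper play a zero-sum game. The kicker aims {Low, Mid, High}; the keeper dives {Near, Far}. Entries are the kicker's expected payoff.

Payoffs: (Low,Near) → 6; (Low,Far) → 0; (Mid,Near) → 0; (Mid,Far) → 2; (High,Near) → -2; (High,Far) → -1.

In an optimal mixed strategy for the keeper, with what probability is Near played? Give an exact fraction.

1/4

Row minima: Low → 0, Mid → 0, High → -2; maximin = 0.
Column maxima: Near → 6, Far → 2; minimax = 2.
0 ≠ 2, so there is no saddle point; optimal play is mixed.
High is strictly dominated by Low, so the kicker never plays it.
On the remaining 2×2 (Low, Mid vs Near, Far):
Let the kicker play Low with probability p. Expected payoff against Near: 6p + 0(1−p) = 6p; against Far: 0p + 2(1−p) = −2p + 2.
Setting these equal: 6p = −2p + 2 ⇒ 8p = 2 ⇒ p = 1/4, and the value is (6)·(1/4) = 3/2.
For the keeper: with q = P(Near), equating Low's and Mid's payoffs gives 6q = −2q + 2 ⇒ q = 1/4.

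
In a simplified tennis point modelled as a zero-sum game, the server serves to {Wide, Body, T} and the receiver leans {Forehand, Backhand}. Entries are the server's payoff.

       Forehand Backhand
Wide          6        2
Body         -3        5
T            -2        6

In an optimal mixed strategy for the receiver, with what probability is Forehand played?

1/3

Row minima: Wide → 2, Body → -3, T → -2; maximin = 2.
Column maxima: Forehand → 6, Backhand → 6; minimax = 6.
2 ≠ 6, so there is no saddle point; optimal play is mixed.
Body is strictly dominated by T, so the server never plays it.
On the remaining 2×2 (Wide, T vs Forehand, Backhand):
Let the server play Wide with probability p. Expected payoff against Forehand: 6p + (-2)(1−p) = 8p − 2; against Backhand: 2p + 6(1−p) = −4p + 6.
Setting these equal: 8p − 2 = −4p + 6 ⇒ 12p = 8 ⇒ p = 2/3, and the value is (8)·(2/3) − 2 = 10/3.
For the receiver: with q = P(Forehand), equating Wide's and T's payoffs gives 4q + 2 = −8q + 6 ⇒ q = 1/3.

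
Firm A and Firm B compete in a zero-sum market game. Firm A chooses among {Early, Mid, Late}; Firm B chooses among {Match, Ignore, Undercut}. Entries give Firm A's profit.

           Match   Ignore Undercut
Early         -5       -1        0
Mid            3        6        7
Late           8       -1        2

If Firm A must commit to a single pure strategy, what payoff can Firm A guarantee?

3

Row minima: Early → -5, Mid → 3, Late → -1.
The best of these is 3.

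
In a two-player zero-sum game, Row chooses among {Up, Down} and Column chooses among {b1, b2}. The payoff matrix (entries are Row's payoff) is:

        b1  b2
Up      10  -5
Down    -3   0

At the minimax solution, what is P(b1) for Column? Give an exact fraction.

Row minima: Up → -5, Down → -3; maximin = -3.
Column maxima: b1 → 10, b2 → 0; minimax = 0.
-3 ≠ 0, so there is no saddle point; optimal play is mixed.
Let Row play Up with probability p. Expected payoff against b1: 10p + (-3)(1−p) = 13p − 3; against b2: (-5)p + 0(1−p) = −5p.
Setting these equal: 13p − 3 = −5p ⇒ 18p = 3 ⇒ p = 1/6, and the value is (13)·(1/6) − 3 = -5/6.
For Column: with q = P(b1), equating Up's and Down's payoffs gives 15q − 5 = −3q ⇒ q = 5/18.

5/18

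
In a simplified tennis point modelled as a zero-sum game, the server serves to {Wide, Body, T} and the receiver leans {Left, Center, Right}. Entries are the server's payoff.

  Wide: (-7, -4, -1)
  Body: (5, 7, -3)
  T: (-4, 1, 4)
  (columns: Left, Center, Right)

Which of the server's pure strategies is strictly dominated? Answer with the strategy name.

T gives a strictly higher payoff than Wide against every column: -4 > -7, 1 > -4, 4 > -1.
So Wide is strictly dominated and the server never plays it.

Wide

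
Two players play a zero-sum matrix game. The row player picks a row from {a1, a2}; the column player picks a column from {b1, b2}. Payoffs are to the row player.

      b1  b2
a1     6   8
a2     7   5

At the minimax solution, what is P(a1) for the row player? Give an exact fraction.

1/2

Row minima: a1 → 6, a2 → 5; maximin = 6.
Column maxima: b1 → 7, b2 → 8; minimax = 7.
6 ≠ 7, so there is no saddle point; optimal play is mixed.
Let the row player play a1 with probability p. Expected payoff against b1: 6p + 7(1−p) = −p + 7; against b2: 8p + 5(1−p) = 3p + 5.
Setting these equal: −p + 7 = 3p + 5 ⇒ −4p = -2 ⇒ p = 1/2, and the value is (-1)·(1/2) + 7 = 13/2.
For the column player: with q = P(b1), equating a1's and a2's payoffs gives −2q + 8 = 2q + 5 ⇒ q = 3/4.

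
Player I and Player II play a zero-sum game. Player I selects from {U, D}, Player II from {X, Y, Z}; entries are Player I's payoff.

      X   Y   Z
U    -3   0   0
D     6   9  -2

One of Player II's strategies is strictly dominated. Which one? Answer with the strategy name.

X holds Player I's payoff strictly below Y in every row: -3 < 0, 6 < 9.
So Y is strictly dominated for Player II.

Y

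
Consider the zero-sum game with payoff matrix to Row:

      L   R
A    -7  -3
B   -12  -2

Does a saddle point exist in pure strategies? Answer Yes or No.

Row minima: A → -7, B → -12; maximin = -7.
Column maxima: L → -7, R → -2; minimax = -7.
maximin = minimax = -7, so a saddle point exists.

Yes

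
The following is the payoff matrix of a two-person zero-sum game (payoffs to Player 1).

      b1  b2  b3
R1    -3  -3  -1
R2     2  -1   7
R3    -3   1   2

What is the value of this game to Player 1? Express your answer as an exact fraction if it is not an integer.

-1/7

Row minima: R1 → -3, R2 → -1, R3 → -3; maximin = -1.
Column maxima: b1 → 2, b2 → 1, b3 → 7; minimax = 1.
-1 ≠ 1, so there is no saddle point; optimal play is mixed.
R1 is strictly dominated by R2, so Player 1 never plays it.
b3 is strictly dominated by b1 (it gives Player 1 strictly more in every row), so Player 2 never plays it.
On the remaining 2×2 (R2, R3 vs b1, b2):
Let Player 1 play R2 with probability p. Expected payoff against b1: 2p + (-3)(1−p) = 5p − 3; against b2: (-1)p + 1(1−p) = −2p + 1.
Setting these equal: 5p − 3 = −2p + 1 ⇒ 7p = 4 ⇒ p = 4/7, and the value is (5)·(4/7) − 3 = -1/7.
For Player 2: with q = P(b1), equating R2's and R3's payoffs gives 3q − 1 = −4q + 1 ⇒ q = 2/7.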